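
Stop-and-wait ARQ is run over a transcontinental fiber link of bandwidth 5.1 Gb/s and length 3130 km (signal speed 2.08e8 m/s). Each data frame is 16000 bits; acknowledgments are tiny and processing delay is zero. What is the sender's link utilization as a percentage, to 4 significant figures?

0.01042 %

t_tx = L/R = 16000/5100000000 = 3.13725e-06 s.
t_prop = 3130000/208000000 = 0.0150481 s; RTT = 0.0300962 s.
Cycle = t_tx + RTT = 0.0300993 s.
Utilization = t_tx / cycle = 3.13725e-06/0.0300993 = 0.01042 %.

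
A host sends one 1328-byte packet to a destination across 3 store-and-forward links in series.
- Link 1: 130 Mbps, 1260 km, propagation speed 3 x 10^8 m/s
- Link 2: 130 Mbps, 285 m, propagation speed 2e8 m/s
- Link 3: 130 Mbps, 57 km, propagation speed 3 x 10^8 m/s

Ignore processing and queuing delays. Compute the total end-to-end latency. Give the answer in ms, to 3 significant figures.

4.64 ms

L = 1328 × 8 = 10624 bits.
Transmission delay per hop = L/R = 10624/130000000 = 0.0817231 ms; 3 hops → 0.245169 ms.
Propagation delays (d/s per hop): 4.2, 0.001425, 0.19 ms; sum = 4.39143 ms.
End-to-end = 4.64 ms.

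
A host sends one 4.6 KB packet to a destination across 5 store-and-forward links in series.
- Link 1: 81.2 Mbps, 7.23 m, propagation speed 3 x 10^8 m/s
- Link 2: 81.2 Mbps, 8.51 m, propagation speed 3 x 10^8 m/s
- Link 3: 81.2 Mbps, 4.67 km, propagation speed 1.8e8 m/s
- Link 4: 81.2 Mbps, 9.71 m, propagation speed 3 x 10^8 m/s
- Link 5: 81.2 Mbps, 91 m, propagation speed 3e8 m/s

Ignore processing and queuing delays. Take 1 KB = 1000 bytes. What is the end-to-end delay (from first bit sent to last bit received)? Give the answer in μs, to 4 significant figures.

L = 36800 bits.
Transmission delay per hop = L/R = 36800/81200000 = 453.202 μs; 5 hops → 2266.01 μs.
Propagation delays (d/s per hop): 0.0241, 0.0283667, 25.9444, 0.0323667, 0.303333 μs; sum = 26.3326 μs.
End-to-end = 2292 μs.

2292 μs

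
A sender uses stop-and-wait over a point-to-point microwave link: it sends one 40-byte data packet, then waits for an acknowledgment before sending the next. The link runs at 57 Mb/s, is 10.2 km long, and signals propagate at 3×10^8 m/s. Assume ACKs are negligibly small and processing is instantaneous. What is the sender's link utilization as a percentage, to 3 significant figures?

t_tx = L/R = 320/57000000 = 5.61404e-06 s.
t_prop = 10200/300000000 = 3.4e-05 s; RTT = 6.8e-05 s.
Cycle = t_tx + RTT = 7.3614e-05 s.
Utilization = t_tx / cycle = 5.61404e-06/7.3614e-05 = 7.63 %.

7.63 %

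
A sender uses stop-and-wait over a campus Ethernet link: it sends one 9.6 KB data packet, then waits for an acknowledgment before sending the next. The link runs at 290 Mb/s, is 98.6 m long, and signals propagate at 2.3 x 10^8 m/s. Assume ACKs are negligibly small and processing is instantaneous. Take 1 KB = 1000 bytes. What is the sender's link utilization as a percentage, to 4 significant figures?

t_tx = L/R = 76800/290000000 = 0.000264828 s.
t_prop = 98.6/2.3e+08 = 4.28696e-07 s; RTT = 8.57391e-07 s.
Cycle = t_tx + RTT = 0.000265685 s.
Utilization = t_tx / cycle = 0.000264828/0.000265685 = 99.68 %.

99.68 %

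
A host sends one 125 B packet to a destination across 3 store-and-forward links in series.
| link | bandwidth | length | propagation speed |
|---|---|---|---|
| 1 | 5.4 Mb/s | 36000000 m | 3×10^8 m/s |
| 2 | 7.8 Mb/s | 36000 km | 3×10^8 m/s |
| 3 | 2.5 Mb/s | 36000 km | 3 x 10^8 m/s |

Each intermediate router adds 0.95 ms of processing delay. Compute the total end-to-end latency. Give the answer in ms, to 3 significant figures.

363 ms

L = 125 × 8 = 1000 bits.
Transmission delays (L/R per hop): 0.185185, 0.128205, 0.4 ms; sum = 0.71339 ms.
Propagation delays (d/s per hop): 120, 120, 120 ms; sum = 360 ms.
Processing at 2 router(s): 2 × 0.95 ms = 1.9 ms.
End-to-end = 363 ms.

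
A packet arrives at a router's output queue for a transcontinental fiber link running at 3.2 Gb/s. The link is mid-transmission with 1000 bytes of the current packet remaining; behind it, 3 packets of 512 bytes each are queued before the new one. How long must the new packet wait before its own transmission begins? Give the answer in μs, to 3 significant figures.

Each queued packet: L/R = 4096/3200000000 = 1.28 μs.
3 queued → 3.84 μs.
Plus remaining 8000 bits of current packet: 2.5 μs.
Queuing delay = 6.34 μs.

6.34 μs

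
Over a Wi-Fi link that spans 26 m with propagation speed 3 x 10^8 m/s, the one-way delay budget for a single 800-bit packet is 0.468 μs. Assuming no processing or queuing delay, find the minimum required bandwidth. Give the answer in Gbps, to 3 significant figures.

Propagation delay = 26 / 300000000 = 0.0866667 μs.
Transmission budget = 0.468 − 0.0866667 = 0.381333 μs.
R ≥ L / t_tx = 800 bits / 3.81333e-07 s = 2.10 Gbps.

2.10 Gbps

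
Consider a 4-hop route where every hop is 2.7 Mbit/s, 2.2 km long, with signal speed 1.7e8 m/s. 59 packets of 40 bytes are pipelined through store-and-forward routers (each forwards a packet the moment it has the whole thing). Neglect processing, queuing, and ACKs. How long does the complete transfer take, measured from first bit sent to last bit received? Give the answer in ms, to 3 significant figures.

7.40 ms

Per-hop transmission t_tx = L/R = 320/2700000 = 0.118519 ms.
Per-hop propagation t_prop = 2200/170000000 = 0.0129412 ms.
Pipeline fill: first packet needs 4·t_tx to clear all hops; remaining 58 packets each add one t_tx.
Total = (4+59-1)·t_tx + 4·t_prop = 62·0.118519 + 4·0.0129412 = 7.40 ms.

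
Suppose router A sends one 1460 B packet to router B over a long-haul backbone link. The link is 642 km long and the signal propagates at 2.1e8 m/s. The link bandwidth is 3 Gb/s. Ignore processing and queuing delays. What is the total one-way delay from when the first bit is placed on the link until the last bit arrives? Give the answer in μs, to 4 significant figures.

3061 μs

L = 1460 × 8 = 11680 bits.
Transmission delay = L/R = 11680 / 3000000000 = 3.89333 μs.
Propagation delay = d/s = 642000 m / 210000000 m/s = 3057.14 μs.
Total = 3061 μs.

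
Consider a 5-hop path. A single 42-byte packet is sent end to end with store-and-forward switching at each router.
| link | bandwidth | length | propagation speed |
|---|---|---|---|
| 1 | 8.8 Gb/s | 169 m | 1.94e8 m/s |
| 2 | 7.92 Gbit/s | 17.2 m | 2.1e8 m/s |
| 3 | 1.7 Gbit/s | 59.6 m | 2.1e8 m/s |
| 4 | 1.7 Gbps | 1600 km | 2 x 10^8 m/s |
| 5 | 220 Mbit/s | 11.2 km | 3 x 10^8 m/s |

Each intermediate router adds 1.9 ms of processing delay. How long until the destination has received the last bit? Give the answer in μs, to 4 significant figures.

15640 μs

L = 42 × 8 = 336 bits.
Transmission delays (L/R per hop): 0.0381818, 0.0424242, 0.197647, 0.197647, 1.52727 μs; sum = 2.00317 μs.
Propagation delays (d/s per hop): 0.871134, 0.0819048, 0.28381, 8000, 37.3333 μs; sum = 8038.57 μs.
Processing at 4 router(s): 4 × 1.9 ms = 7600 μs.
End-to-end = 15640 μs.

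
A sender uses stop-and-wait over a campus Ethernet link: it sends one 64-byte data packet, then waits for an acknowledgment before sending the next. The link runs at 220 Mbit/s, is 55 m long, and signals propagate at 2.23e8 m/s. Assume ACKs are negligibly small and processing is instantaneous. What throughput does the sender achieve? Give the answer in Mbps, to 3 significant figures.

t_tx = L/R = 512/220000000 = 2.32727e-06 s.
t_prop = 55/223000000 = 2.46637e-07 s; RTT = 4.93274e-07 s.
Cycle = t_tx + RTT = 2.82055e-06 s.
Throughput = L / cycle = 512 / 2.82055e-06 = 182 Mbps.

182 Mbps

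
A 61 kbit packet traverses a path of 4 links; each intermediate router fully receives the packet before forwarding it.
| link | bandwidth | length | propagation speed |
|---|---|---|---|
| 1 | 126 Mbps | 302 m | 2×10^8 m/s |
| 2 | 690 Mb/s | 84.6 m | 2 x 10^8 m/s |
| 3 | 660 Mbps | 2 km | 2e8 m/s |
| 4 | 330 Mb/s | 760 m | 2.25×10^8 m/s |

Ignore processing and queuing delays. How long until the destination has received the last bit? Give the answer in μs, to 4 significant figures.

865.1 μs

L = 61000 bits.
Transmission delays (L/R per hop): 484.127, 88.4058, 92.4242, 184.848 μs; sum = 849.806 μs.
Propagation delays (d/s per hop): 1.51, 0.423, 10, 3.37778 μs; sum = 15.3108 μs.
End-to-end = 865.1 μs.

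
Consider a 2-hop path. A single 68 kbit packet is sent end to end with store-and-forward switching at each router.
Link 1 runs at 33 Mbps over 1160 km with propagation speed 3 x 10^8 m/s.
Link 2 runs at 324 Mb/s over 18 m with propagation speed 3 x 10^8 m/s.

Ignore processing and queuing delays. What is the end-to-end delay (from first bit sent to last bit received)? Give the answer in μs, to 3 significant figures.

6140 μs

L = 68000 bits.
Transmission delays (L/R per hop): 2060.61, 209.877 μs; sum = 2270.48 μs.
Propagation delays (d/s per hop): 3866.67, 0.06 μs; sum = 3866.73 μs.
End-to-end = 6140 μs.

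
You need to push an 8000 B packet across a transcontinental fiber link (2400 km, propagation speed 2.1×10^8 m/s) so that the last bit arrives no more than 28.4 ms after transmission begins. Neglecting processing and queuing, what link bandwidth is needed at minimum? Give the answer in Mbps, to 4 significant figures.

L = 64000 bits.
Propagation delay = 2400000 / 210000000 = 11.4286 ms.
Transmission budget = 28.4 − 11.4286 = 16.9714 ms.
R ≥ L / t_tx = 64000 bits / 0.0169714 s = 3.771 Mbps.

3.771 Mbps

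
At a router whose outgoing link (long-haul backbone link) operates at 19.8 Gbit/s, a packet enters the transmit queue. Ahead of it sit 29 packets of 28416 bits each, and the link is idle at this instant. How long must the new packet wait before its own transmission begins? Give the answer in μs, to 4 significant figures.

41.62 μs

Each queued packet: L/R = 28416/19800000000 = 1.43515 μs.
29 queued → 41.6194 μs.
Queuing delay = 41.62 μs.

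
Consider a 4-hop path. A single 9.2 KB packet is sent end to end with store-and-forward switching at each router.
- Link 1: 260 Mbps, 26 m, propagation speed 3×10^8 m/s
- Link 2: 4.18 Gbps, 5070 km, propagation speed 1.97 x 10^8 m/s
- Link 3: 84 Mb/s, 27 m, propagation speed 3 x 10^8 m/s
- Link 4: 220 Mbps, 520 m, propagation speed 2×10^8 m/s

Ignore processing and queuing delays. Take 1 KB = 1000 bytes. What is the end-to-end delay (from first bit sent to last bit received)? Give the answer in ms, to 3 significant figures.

L = 73600 bits.
Transmission delays (L/R per hop): 0.283077, 0.0176077, 0.87619, 0.334545 ms; sum = 1.51142 ms.
Propagation delays (d/s per hop): 8.66667e-05, 25.736, 9e-05, 0.0026 ms; sum = 25.7388 ms.
End-to-end = 27.3 ms.

27.3 ms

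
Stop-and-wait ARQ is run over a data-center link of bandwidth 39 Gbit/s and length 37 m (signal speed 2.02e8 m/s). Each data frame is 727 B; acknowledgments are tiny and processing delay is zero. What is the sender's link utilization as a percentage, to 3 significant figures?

t_tx = L/R = 5816/39000000000 = 1.49128e-07 s.
t_prop = 37/202000000 = 1.83168e-07 s; RTT = 3.66337e-07 s.
Cycle = t_tx + RTT = 5.15465e-07 s.
Utilization = t_tx / cycle = 1.49128e-07/5.15465e-07 = 28.9 %.

28.9 %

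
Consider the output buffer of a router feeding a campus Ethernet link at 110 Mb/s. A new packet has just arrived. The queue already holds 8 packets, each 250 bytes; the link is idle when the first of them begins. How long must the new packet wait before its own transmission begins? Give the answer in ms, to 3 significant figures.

Each queued packet: L/R = 2000/110000000 = 0.0181818 ms.
8 queued → 0.145455 ms.
Queuing delay = 0.145 ms.

0.145 ms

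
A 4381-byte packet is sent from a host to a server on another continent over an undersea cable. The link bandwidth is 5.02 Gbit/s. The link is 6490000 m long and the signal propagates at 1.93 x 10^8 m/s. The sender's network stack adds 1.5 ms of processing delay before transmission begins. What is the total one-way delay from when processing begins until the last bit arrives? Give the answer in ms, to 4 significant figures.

L = 4381 × 8 = 35048 bits.
Transmission delay = L/R = 35048 / 5020000000 = 0.00698167 ms.
Propagation delay = d/s = 6490000 m / 193000000 m/s = 33.6269 ms.
Plus processing delay 1.5 ms = 1.5 ms.
Total = 35.13 ms.

35.13 ms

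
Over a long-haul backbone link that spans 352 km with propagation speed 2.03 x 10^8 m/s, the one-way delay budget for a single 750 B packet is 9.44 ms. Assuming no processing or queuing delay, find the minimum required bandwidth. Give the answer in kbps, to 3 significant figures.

L = 6000 bits.
Propagation delay = 352000 / 2.03e+08 = 1.73399 ms.
Transmission budget = 9.44 − 1.73399 = 7.70601 ms.
R ≥ L / t_tx = 6000 bits / 0.00770601 s = 779 kbps.

779 kbps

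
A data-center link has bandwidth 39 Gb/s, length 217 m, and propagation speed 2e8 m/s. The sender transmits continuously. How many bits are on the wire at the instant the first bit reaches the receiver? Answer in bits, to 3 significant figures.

42300 bits

Propagation delay = 217 / 200000000 = 1.085e-06 s.
BDP = R × t_prop = 39000000000 × 1.085e-06 = 42315 bits.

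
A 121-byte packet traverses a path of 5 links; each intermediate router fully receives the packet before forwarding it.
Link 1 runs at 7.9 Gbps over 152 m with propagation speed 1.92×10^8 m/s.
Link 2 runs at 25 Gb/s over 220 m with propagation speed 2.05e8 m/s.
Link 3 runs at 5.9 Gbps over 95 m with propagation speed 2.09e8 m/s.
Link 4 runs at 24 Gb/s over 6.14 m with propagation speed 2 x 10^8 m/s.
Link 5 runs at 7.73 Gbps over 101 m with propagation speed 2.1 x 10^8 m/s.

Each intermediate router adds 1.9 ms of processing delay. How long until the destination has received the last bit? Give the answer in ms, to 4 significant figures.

7.603 ms

L = 121 × 8 = 968 bits.
Transmission delays (L/R per hop): 0.000122532, 3.872e-05, 0.000164068, 4.03333e-05, 0.000125226 ms; sum = 0.000490879 ms.
Propagation delays (d/s per hop): 0.000791667, 0.00107317, 0.000454545, 3.07e-05, 0.000480952 ms; sum = 0.00283104 ms.
Processing at 4 router(s): 4 × 1.9 ms = 7.6 ms.
End-to-end = 7.603 ms.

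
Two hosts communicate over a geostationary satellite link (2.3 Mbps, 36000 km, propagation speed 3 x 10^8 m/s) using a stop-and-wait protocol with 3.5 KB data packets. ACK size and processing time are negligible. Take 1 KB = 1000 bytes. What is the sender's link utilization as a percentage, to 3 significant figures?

t_tx = L/R = 28000/2300000 = 0.0121739 s.
t_prop = 36000000/300000000 = 0.12 s; RTT = 0.24 s.
Cycle = t_tx + RTT = 0.252174 s.
Utilization = t_tx / cycle = 0.0121739/0.252174 = 4.83 %.

4.83 %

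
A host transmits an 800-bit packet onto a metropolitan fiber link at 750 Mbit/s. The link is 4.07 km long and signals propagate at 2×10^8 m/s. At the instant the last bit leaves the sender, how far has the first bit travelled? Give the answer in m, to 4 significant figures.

t_tx = L/R = 800/750000000 = 1.06667e-06 s.
Distance = s × t_tx = 200000000 × 1.06667e-06 = 213.3 m.

213.3 m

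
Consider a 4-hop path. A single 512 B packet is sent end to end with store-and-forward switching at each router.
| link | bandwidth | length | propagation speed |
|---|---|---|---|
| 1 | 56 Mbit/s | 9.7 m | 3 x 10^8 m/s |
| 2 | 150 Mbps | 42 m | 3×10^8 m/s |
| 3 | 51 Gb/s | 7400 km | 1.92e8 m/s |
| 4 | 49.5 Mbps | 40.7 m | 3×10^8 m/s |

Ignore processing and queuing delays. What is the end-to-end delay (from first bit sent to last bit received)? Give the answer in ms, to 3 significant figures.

38.7 ms

L = 512 × 8 = 4096 bits.
Transmission delays (L/R per hop): 0.0731429, 0.0273067, 8.03137e-05, 0.0827475 ms; sum = 0.183277 ms.
Propagation delays (d/s per hop): 3.23333e-05, 0.00014, 38.5417, 0.000135667 ms; sum = 38.542 ms.
End-to-end = 38.7 ms.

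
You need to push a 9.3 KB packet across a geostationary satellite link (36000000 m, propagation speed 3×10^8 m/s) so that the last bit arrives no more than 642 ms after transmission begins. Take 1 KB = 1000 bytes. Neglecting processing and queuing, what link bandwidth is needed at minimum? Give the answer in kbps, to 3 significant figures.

143 kbps

L = 74400 bits.
Propagation delay = 36000000 / 300000000 = 120 ms.
Transmission budget = 642 − 120 = 522 ms.
R ≥ L / t_tx = 74400 bits / 0.522 s = 143 kbps.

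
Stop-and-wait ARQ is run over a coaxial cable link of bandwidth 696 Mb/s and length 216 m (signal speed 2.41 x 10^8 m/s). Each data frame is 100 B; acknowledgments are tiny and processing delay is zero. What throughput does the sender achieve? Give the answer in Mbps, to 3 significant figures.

272 Mbps

t_tx = L/R = 800/696000000 = 1.14943e-06 s.
t_prop = 216/241000000 = 8.96266e-07 s; RTT = 1.79253e-06 s.
Cycle = t_tx + RTT = 2.94196e-06 s.
Throughput = L / cycle = 800 / 2.94196e-06 = 272 Mbps.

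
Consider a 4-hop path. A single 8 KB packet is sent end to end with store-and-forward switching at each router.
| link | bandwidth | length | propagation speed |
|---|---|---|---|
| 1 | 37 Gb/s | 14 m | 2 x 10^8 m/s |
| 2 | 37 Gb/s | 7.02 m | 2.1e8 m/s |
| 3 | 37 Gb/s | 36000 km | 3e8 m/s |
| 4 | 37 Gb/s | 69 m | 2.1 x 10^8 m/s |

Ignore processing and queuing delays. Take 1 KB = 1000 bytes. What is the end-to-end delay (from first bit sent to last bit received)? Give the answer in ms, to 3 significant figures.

L = 64000 bits.
Transmission delay per hop = L/R = 64000/37000000000 = 0.00172973 ms; 4 hops → 0.00691892 ms.
Propagation delays (d/s per hop): 7e-05, 3.34286e-05, 120, 0.000328571 ms; sum = 120 ms.
End-to-end = 120 ms.

120 ms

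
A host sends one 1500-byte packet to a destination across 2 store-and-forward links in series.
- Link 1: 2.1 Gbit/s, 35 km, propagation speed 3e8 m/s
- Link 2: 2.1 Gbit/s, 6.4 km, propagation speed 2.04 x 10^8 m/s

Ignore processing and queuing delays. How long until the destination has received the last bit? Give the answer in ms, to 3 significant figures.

L = 1500 × 8 = 12000 bits.
Transmission delay per hop = L/R = 12000/2100000000 = 0.00571429 ms; 2 hops → 0.0114286 ms.
Propagation delays (d/s per hop): 0.116667, 0.0313725 ms; sum = 0.148039 ms.
End-to-end = 0.159 ms.

0.159 ms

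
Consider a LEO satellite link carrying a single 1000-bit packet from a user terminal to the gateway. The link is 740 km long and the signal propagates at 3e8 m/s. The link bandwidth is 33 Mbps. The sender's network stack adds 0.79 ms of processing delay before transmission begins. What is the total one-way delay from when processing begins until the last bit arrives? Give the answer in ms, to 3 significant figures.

3.29 ms

Transmission delay = L/R = 1000 / 33000000 = 0.030303 ms.
Propagation delay = d/s = 740000 m / 300000000 m/s = 2.46667 ms.
Plus processing delay 0.79 ms = 0.79 ms.
Total = 3.29 ms.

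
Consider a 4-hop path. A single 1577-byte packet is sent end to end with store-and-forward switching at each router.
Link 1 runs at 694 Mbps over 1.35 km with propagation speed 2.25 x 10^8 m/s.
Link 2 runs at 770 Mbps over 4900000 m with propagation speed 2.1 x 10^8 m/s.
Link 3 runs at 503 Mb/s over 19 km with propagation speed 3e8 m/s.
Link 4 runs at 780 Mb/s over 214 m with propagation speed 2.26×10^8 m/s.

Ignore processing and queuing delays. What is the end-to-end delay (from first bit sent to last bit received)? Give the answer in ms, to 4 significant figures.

23.48 ms

L = 1577 × 8 = 12616 bits.
Transmission delays (L/R per hop): 0.0181787, 0.0163844, 0.0250815, 0.0161744 ms; sum = 0.075819 ms.
Propagation delays (d/s per hop): 0.006, 23.3333, 0.0633333, 0.000946903 ms; sum = 23.4036 ms.
End-to-end = 23.48 ms.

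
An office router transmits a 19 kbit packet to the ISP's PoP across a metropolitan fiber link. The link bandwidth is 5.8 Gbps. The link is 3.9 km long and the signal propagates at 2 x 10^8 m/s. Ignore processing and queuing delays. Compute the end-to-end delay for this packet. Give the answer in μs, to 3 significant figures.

L = 19000 bits.
Transmission delay = L/R = 19000 / 5800000000 = 3.27586 μs.
Propagation delay = d/s = 3900 m / 200000000 m/s = 19.5 μs.
Total = 22.8 μs.

22.8 μs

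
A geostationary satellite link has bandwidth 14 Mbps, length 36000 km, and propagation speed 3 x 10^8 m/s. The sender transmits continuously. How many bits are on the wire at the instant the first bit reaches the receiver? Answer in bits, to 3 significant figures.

1680000 bits

Propagation delay = 36000000 / 300000000 = 0.12 s.
BDP = R × t_prop = 14000000 × 0.12 = 1680000 bits.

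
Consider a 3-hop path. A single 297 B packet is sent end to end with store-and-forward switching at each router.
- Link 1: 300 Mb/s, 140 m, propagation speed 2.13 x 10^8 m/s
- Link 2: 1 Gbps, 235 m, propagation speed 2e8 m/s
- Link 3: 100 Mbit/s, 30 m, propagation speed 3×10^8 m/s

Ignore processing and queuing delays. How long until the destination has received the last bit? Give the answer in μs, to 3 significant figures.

L = 297 × 8 = 2376 bits.
Transmission delays (L/R per hop): 7.92, 2.376, 23.76 μs; sum = 34.056 μs.
Propagation delays (d/s per hop): 0.657277, 1.175, 0.1 μs; sum = 1.93228 μs.
End-to-end = 36.0 μs.

36.0 μs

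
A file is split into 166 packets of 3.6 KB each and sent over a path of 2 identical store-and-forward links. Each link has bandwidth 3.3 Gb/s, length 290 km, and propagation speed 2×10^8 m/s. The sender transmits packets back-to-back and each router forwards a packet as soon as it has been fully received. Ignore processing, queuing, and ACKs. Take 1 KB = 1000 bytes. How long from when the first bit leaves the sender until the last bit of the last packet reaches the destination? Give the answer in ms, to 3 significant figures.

4.36 ms

Per-hop transmission t_tx = L/R = 28800/3300000000 = 0.00872727 ms.
Per-hop propagation t_prop = 290000/200000000 = 1.45 ms.
Pipeline fill: first packet needs 2·t_tx to clear all hops; remaining 165 packets each add one t_tx.
Total = (2+166-1)·t_tx + 2·t_prop = 167·0.00872727 + 2·1.45 = 4.36 ms.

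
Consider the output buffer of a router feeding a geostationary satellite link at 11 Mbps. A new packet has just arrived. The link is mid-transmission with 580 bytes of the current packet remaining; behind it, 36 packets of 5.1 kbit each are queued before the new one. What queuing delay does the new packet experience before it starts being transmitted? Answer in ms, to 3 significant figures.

17.1 ms

Each queued packet: L/R = 5100/11000000 = 0.463636 ms.
36 queued → 16.6909 ms.
Plus remaining 4640 bits of current packet: 0.421818 ms.
Queuing delay = 17.1 ms.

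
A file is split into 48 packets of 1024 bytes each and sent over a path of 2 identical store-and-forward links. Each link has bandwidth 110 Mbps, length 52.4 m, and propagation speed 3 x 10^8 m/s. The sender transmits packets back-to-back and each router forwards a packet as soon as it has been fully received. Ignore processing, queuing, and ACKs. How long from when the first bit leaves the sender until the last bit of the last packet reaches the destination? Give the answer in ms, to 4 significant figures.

3.650 ms

Per-hop transmission t_tx = L/R = 8192/110000000 = 0.0744727 ms.
Per-hop propagation t_prop = 52.4/300000000 = 0.000174667 ms.
Pipeline fill: first packet needs 2·t_tx to clear all hops; remaining 47 packets each add one t_tx.
Total = (2+48-1)·t_tx + 2·t_prop = 49·0.0744727 + 2·0.000174667 = 3.650 ms.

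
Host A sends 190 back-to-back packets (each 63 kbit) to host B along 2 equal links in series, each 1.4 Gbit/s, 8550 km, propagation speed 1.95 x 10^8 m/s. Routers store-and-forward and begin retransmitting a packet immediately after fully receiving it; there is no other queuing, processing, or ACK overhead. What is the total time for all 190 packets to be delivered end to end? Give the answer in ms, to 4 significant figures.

Per-hop transmission t_tx = L/R = 63000/1400000000 = 0.045 ms.
Per-hop propagation t_prop = 8550000/195000000 = 43.8462 ms.
Pipeline fill: first packet needs 2·t_tx to clear all hops; remaining 189 packets each add one t_tx.
Total = (2+190-1)·t_tx + 2·t_prop = 191·0.045 + 2·43.8462 = 96.29 ms.

96.29 ms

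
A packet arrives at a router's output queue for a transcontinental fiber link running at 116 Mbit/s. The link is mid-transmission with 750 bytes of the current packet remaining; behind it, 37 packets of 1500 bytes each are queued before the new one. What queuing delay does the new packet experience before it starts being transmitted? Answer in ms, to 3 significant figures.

3.88 ms

Each queued packet: L/R = 12000/116000000 = 0.103448 ms.
37 queued → 3.82759 ms.
Plus remaining 6000 bits of current packet: 0.0517241 ms.
Queuing delay = 3.88 ms.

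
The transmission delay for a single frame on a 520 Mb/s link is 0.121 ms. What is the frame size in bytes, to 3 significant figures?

L = R × t_tx = 520000000 b/s × 0.000121 s = 62920 bits.
In bytes: 62920 / 8 = 7870 bytes.

7870 bytes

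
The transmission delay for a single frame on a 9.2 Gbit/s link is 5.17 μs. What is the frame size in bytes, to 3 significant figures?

5950 bytes

L = R × t_tx = 9200000000 b/s × 5.17e-06 s = 47564 bits.
In bytes: 47564 / 8 = 5950 bytes.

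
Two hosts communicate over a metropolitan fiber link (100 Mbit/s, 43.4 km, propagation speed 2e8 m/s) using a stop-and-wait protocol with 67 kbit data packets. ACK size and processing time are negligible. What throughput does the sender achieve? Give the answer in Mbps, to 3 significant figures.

t_tx = L/R = 67000/100000000 = 0.00067 s.
t_prop = 43400/200000000 = 0.000217 s; RTT = 0.000434 s.
Cycle = t_tx + RTT = 0.001104 s.
Throughput = L / cycle = 67000 / 0.001104 = 60.7 Mbps.

60.7 Mbps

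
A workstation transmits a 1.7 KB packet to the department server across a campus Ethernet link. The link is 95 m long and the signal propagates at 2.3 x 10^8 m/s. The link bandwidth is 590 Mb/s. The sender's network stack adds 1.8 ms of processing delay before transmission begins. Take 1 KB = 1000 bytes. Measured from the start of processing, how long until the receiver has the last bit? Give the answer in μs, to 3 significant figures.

1820 μs

L = 13600 bits.
Transmission delay = L/R = 13600 / 590000000 = 23.0508 μs.
Propagation delay = d/s = 95 m / 2.3e+08 m/s = 0.413043 μs.
Plus processing delay 1.8 ms = 1800 μs.
Total = 1820 μs.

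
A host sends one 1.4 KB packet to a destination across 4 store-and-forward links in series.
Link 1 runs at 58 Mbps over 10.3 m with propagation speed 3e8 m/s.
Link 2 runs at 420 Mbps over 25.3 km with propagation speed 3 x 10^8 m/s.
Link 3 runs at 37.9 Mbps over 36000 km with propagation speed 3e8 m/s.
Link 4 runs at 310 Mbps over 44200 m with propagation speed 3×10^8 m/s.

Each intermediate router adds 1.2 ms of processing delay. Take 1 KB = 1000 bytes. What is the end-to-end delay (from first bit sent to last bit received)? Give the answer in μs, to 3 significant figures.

124000 μs

L = 11200 bits.
Transmission delays (L/R per hop): 193.103, 26.6667, 295.515, 36.129 μs; sum = 551.414 μs.
Propagation delays (d/s per hop): 0.0343333, 84.3333, 120000, 147.333 μs; sum = 120232 μs.
Processing at 3 router(s): 3 × 1.2 ms = 3600 μs.
End-to-end = 124000 μs.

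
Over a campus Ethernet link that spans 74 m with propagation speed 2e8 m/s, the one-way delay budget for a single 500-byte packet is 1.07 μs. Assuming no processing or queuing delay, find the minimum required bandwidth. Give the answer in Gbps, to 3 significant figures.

L = 4000 bits.
Propagation delay = 74 / 200000000 = 0.37 μs.
Transmission budget = 1.07 − 0.37 = 0.7 μs.
R ≥ L / t_tx = 4000 bits / 7e-07 s = 5.71 Gbps.

5.71 Gbps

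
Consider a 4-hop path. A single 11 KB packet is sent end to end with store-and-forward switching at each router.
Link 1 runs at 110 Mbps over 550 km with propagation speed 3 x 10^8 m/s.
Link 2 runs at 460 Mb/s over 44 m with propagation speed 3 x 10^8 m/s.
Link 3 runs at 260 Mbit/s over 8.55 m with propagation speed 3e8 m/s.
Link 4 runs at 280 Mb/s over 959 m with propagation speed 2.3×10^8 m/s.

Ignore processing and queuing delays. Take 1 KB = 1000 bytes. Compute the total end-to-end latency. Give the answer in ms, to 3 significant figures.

3.48 ms

L = 88000 bits.
Transmission delays (L/R per hop): 0.8, 0.191304, 0.338462, 0.314286 ms; sum = 1.64405 ms.
Propagation delays (d/s per hop): 1.83333, 0.000146667, 2.85e-05, 0.00416957 ms; sum = 1.83768 ms.
End-to-end = 3.48 ms.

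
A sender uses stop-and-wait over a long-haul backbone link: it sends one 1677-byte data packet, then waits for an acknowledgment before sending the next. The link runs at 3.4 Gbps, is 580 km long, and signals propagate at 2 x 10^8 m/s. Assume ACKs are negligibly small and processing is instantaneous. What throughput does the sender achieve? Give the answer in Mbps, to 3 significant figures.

2.31 Mbps

t_tx = L/R = 13416/3400000000 = 3.94588e-06 s.
t_prop = 580000/200000000 = 0.0029 s; RTT = 0.0058 s.
Cycle = t_tx + RTT = 0.00580395 s.
Throughput = L / cycle = 13416 / 0.00580395 = 2.31 Mbps.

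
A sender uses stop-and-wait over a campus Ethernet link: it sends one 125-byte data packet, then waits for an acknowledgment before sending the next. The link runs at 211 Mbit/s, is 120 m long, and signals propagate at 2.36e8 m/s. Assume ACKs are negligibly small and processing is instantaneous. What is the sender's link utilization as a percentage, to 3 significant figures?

t_tx = L/R = 1000/211000000 = 4.73934e-06 s.
t_prop = 120/236000000 = 5.08475e-07 s; RTT = 1.01695e-06 s.
Cycle = t_tx + RTT = 5.75629e-06 s.
Utilization = t_tx / cycle = 4.73934e-06/5.75629e-06 = 82.3 %.

82.3 %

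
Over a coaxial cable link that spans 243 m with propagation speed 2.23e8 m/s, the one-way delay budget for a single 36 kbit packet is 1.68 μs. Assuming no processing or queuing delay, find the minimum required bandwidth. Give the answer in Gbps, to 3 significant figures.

61.0 Gbps

Propagation delay = 243 / 223000000 = 1.08969 μs.
Transmission budget = 1.68 − 1.08969 = 0.590314 μs.
R ≥ L / t_tx = 36000 bits / 5.90314e-07 s = 61.0 Gbps.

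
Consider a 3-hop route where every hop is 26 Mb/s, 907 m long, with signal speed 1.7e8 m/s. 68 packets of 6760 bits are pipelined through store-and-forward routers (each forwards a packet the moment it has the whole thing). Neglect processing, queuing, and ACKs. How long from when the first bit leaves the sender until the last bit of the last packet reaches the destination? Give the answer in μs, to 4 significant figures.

Per-hop transmission t_tx = L/R = 6760/26000000 = 260 μs.
Per-hop propagation t_prop = 907/170000000 = 5.33529 μs.
Pipeline fill: first packet needs 3·t_tx to clear all hops; remaining 67 packets each add one t_tx.
Total = (3+68-1)·t_tx + 3·t_prop = 70·260 + 3·5.33529 = 18220 μs.

18220 μs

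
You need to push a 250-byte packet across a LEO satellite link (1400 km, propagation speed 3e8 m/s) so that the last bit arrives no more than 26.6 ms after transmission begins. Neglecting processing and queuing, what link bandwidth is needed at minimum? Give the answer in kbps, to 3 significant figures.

L = 2000 bits.
Propagation delay = 1400000 / 300000000 = 4.66667 ms.
Transmission budget = 26.6 − 4.66667 = 21.9333 ms.
R ≥ L / t_tx = 2000 bits / 0.0219333 s = 91.2 kbps.

91.2 kbps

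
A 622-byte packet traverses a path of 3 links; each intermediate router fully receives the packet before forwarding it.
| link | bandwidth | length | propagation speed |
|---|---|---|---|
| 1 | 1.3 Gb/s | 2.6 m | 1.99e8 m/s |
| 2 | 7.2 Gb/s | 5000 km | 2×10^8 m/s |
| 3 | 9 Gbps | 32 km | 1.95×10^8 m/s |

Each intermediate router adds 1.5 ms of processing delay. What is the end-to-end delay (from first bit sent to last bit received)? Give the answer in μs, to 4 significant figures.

28170 μs

L = 622 × 8 = 4976 bits.
Transmission delays (L/R per hop): 3.82769, 0.691111, 0.552889 μs; sum = 5.07169 μs.
Propagation delays (d/s per hop): 0.0130653, 25000, 164.103 μs; sum = 25164.1 μs.
Processing at 2 router(s): 2 × 1.5 ms = 3000 μs.
End-to-end = 28170 μs.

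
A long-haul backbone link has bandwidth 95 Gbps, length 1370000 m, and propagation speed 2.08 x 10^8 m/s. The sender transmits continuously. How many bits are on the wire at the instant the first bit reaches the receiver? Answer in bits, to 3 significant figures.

Propagation delay = 1370000 / 208000000 = 0.00658654 s.
BDP = R × t_prop = 95000000000 × 0.00658654 = 625721000 bits.

626000000 bits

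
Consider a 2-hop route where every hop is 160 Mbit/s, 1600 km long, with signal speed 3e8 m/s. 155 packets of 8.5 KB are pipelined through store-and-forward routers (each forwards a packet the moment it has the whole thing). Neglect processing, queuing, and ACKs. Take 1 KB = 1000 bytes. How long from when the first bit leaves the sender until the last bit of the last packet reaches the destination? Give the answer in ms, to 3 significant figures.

77.0 ms

Per-hop transmission t_tx = L/R = 68000/160000000 = 0.425 ms.
Per-hop propagation t_prop = 1600000/300000000 = 5.33333 ms.
Pipeline fill: first packet needs 2·t_tx to clear all hops; remaining 154 packets each add one t_tx.
Total = (2+155-1)·t_tx + 2·t_prop = 156·0.425 + 2·5.33333 = 77.0 ms.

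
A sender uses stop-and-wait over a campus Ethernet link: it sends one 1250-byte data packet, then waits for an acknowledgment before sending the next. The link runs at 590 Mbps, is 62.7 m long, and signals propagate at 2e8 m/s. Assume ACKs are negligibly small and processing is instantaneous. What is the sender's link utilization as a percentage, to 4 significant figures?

96.43 %

t_tx = L/R = 10000/590000000 = 1.69492e-05 s.
t_prop = 62.7/200000000 = 3.135e-07 s; RTT = 6.27e-07 s.
Cycle = t_tx + RTT = 1.75762e-05 s.
Utilization = t_tx / cycle = 1.69492e-05/1.75762e-05 = 96.43 %.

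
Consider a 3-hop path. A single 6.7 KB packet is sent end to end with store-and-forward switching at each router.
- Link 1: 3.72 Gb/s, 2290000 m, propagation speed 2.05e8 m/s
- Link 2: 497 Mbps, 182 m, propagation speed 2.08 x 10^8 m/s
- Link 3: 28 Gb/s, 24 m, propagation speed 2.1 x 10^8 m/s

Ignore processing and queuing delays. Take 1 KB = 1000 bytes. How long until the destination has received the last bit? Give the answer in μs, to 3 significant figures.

L = 53600 bits.
Transmission delays (L/R per hop): 14.4086, 107.847, 1.91429 μs; sum = 124.17 μs.
Propagation delays (d/s per hop): 11170.7, 0.875, 0.114286 μs; sum = 11171.7 μs.
End-to-end = 11300 μs.

11300 μs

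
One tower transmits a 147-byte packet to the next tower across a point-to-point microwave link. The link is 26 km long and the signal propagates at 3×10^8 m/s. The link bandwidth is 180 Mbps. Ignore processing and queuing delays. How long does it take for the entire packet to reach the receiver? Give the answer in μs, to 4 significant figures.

93.20 μs

L = 147 × 8 = 1176 bits.
Transmission delay = L/R = 1176 / 180000000 = 6.53333 μs.
Propagation delay = d/s = 26000 m / 300000000 m/s = 86.6667 μs.
Total = 93.20 μs.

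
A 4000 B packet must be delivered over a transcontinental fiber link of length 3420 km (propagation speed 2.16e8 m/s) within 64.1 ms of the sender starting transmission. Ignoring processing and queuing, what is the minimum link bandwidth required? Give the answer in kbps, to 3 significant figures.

663 kbps

L = 32000 bits.
Propagation delay = 3420000 / 216000000 = 15.8333 ms.
Transmission budget = 64.1 − 15.8333 = 48.2667 ms.
R ≥ L / t_tx = 32000 bits / 0.0482667 s = 663 kbps.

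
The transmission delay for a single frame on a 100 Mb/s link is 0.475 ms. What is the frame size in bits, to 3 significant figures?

L = R × t_tx = 100000000 b/s × 0.000475 s = 47500 bits.

47500 bits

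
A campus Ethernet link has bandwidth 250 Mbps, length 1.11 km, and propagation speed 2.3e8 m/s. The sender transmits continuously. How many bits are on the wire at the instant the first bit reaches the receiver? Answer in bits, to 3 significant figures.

Propagation delay = 1110 / 2.3e+08 = 4.82609e-06 s.
BDP = R × t_prop = 250000000 × 4.82609e-06 = 1206.52 bits.

1210 bits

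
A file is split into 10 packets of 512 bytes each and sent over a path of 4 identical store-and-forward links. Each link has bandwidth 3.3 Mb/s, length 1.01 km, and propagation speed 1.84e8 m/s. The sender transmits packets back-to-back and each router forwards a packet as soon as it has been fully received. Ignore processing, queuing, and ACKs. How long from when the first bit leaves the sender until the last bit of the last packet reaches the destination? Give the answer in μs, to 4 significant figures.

16160 μs

Per-hop transmission t_tx = L/R = 4096/3300000 = 1241.21 μs.
Per-hop propagation t_prop = 1010/184000000 = 5.48913 μs.
Pipeline fill: first packet needs 4·t_tx to clear all hops; remaining 9 packets each add one t_tx.
Total = (4+10-1)·t_tx + 4·t_prop = 13·1241.21 + 4·5.48913 = 16160 μs.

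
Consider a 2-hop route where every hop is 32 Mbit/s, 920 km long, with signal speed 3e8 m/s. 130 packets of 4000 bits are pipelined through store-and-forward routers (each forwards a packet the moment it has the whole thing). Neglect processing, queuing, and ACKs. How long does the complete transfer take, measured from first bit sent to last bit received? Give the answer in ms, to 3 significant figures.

22.5 ms

Per-hop transmission t_tx = L/R = 4000/32000000 = 0.125 ms.
Per-hop propagation t_prop = 920000/300000000 = 3.06667 ms.
Pipeline fill: first packet needs 2·t_tx to clear all hops; remaining 129 packets each add one t_tx.
Total = (2+130-1)·t_tx + 2·t_prop = 131·0.125 + 2·3.06667 = 22.5 ms.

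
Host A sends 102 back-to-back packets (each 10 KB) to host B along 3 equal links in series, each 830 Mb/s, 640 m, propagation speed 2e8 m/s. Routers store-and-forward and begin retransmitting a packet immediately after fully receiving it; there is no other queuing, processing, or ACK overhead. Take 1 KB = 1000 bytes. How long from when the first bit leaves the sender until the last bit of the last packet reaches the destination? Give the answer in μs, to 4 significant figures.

10030 μs

Per-hop transmission t_tx = L/R = 80000/830000000 = 96.3855 μs.
Per-hop propagation t_prop = 640/200000000 = 3.2 μs.
Pipeline fill: first packet needs 3·t_tx to clear all hops; remaining 101 packets each add one t_tx.
Total = (3+102-1)·t_tx + 3·t_prop = 104·96.3855 + 3·3.2 = 10030 μs.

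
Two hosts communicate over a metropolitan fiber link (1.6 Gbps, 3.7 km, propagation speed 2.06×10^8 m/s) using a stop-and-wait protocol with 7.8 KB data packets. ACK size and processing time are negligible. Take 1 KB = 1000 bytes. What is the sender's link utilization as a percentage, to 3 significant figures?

t_tx = L/R = 62400/1600000000 = 3.9e-05 s.
t_prop = 3700/206000000 = 1.79612e-05 s; RTT = 3.59223e-05 s.
Cycle = t_tx + RTT = 7.49223e-05 s.
Utilization = t_tx / cycle = 3.9e-05/7.49223e-05 = 52.1 %.

52.1 %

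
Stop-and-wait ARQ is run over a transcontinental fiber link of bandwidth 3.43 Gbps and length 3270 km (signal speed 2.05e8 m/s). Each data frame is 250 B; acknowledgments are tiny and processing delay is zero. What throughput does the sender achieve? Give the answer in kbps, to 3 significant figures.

62.7 kbps

t_tx = L/R = 2000/3430000000 = 5.8309e-07 s.
t_prop = 3270000/2.05e+08 = 0.0159512 s; RTT = 0.0319024 s.
Cycle = t_tx + RTT = 0.031903 s.
Throughput = L / cycle = 2000 / 0.031903 = 62.7 kbps.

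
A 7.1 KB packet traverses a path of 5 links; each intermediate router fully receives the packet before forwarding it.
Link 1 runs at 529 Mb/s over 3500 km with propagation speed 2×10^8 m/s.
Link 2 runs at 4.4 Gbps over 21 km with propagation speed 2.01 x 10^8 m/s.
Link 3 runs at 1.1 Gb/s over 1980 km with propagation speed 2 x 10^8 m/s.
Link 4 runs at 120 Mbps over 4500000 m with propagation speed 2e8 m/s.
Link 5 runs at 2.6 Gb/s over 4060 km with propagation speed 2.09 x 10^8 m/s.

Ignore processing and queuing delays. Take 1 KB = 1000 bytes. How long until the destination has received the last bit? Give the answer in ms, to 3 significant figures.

70.1 ms

L = 56800 bits.
Transmission delays (L/R per hop): 0.107372, 0.0129091, 0.0516364, 0.473333, 0.0218462 ms; sum = 0.667097 ms.
Propagation delays (d/s per hop): 17.5, 0.104478, 9.9, 22.5, 19.4258 ms; sum = 69.4303 ms.
End-to-end = 70.1 ms.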